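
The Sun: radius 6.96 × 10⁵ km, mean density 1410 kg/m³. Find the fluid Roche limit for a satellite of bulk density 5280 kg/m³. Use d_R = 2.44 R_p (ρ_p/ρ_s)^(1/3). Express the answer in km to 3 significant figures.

1.09 × 10⁶ km

d_R = 2.44 × 6.96 × 10⁵ km × (1410/5280)^(1/3)
    = 1.09 × 10⁶ km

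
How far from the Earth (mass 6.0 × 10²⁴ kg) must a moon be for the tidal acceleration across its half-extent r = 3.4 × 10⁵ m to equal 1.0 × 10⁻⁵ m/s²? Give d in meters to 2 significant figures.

3.0 × 10⁸ m

2GMr/d³ = a_tidal  ⇒  d = (2GMr / a_tidal)^(1/3)
d = (2 × 6.674×10⁻¹¹ × (6.0 × 10²⁴) × (3.4 × 10⁵) / (1.0 × 10⁻⁵))^(1/3)
  = 3.0 × 10⁸ m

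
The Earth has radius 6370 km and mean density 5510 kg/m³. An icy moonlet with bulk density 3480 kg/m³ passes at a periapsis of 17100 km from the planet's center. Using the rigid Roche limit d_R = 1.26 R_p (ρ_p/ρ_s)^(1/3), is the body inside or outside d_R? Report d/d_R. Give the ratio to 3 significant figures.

outside; d/d_R ≈ 1.83

d_R = 1.26 × (6370 km) × (5510/3480)^(1/3) = 9355 km
d/d_R = (17100) / (9355) = 1.83
Since d/d_R > 1, the body is outside the Roche limit.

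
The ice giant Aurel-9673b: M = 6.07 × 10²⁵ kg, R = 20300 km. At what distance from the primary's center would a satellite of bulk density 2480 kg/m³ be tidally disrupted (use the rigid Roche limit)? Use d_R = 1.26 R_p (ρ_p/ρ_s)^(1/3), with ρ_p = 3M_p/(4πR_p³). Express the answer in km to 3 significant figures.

ρ_p = 3M_p/(4πR_p³) = 3 × (6.07 × 10²⁵) / (4π × (2.03 × 10⁷ m)³) = 1730 kg/m³
d_R = 1.26 × 20300 km × (1730/2480)^(1/3)
    = 22700 km

22700 km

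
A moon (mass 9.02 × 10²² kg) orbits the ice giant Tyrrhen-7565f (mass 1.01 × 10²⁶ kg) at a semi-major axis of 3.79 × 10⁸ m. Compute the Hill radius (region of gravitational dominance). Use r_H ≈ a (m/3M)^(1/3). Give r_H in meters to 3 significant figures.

r_H ≈ a (m/3M)^(1/3)
    = (3.79 × 10⁸) × (9.02 × 10²² / (3 × 1.01 × 10²⁶))^(1/3)
    = 2.53 × 10⁷ m

2.53 × 10⁷ m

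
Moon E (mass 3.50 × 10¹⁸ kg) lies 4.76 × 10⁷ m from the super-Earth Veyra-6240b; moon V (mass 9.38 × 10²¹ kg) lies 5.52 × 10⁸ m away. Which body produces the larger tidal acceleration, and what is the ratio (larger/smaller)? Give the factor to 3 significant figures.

Moon V, by a factor of ≈ 1.72

Tidal acceleration ∝ M/d³, so compare M/d³ for each.
Moon E: (3.50 × 10¹⁸) / (4.76 × 10⁷)³ = 3.245 × 10⁻⁵
Moon V: (9.38 × 10²¹) / (5.52 × 10⁸)³ = 5.577 × 10⁻⁵
Ratio (larger/smaller) = 1.72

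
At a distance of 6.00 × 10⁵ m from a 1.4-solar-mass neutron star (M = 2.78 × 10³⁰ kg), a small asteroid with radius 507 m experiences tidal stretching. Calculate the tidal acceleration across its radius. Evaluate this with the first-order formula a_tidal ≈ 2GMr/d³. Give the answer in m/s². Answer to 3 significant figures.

8.71 × 10⁵ m/s²

Δa = 2GMr/d³
   = 2 × (6.674 × 10⁻¹¹) × (2.78 × 10³⁰) × (507) / (6.00 × 10⁵)³
   = 8.71 × 10⁵ m/s²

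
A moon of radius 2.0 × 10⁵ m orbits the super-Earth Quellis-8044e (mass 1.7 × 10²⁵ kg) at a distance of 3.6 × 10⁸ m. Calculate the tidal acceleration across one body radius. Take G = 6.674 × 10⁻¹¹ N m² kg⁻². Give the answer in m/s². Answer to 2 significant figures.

9.7 × 10⁻⁶ m/s²

Δa = 2GMr/d³
   = 2 × (6.674 × 10⁻¹¹) × (1.7 × 10²⁵) × (2.0 × 10⁵) / (3.6 × 10⁸)³
   = 9.7 × 10⁻⁶ m/s²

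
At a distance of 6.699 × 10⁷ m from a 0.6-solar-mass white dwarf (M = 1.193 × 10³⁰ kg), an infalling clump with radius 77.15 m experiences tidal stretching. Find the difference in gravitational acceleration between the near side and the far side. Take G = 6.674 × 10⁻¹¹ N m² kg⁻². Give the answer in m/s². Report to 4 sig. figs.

Near-to-far spans 2r, so the tidal difference is twice the near-to-center value: 4GMr/d³.
a_tidal = 4GMr/d³
        = 4 × (6.674 × 10⁻¹¹) × (1.193 × 10³⁰) × (77.15) / (6.699 × 10⁷)³
        = 8.173 × 10⁻² m/s²

8.173 × 10⁻² m/s²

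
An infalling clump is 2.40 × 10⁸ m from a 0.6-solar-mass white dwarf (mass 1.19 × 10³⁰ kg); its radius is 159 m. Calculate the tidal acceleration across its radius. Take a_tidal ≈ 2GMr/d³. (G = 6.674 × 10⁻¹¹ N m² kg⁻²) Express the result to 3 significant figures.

1.83 × 10⁻³ m/s²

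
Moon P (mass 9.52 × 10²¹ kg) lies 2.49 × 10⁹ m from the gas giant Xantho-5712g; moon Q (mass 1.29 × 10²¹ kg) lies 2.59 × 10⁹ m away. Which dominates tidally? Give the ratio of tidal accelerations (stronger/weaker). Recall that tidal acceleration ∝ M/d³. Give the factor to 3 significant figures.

Moon P, by a factor of ≈ 8.31

The tide-raising term goes as M/d³ (the gradient of a 1/d² field).
Moon P: (9.52 × 10²¹) / (2.49 × 10⁹)³ = 6.167 × 10⁻⁷
Moon Q: (1.29 × 10²¹) / (2.59 × 10⁹)³ = 7.425 × 10⁻⁸
Ratio (larger/smaller) = 8.31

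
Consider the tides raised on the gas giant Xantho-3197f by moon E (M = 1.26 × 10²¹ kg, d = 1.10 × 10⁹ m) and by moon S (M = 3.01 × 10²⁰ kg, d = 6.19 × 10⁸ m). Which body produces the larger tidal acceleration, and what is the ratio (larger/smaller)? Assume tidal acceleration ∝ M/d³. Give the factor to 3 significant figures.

Moon S, by a factor of ≈ 1.34

Compare M/d³ for the two perturbers:
Moon E: (1.26 × 10²¹) / (1.10 × 10⁹)³ = 9.467 × 10⁻⁷
Moon S: (3.01 × 10²⁰) / (6.19 × 10⁸)³ = 1.269 × 10⁻⁶
Ratio (larger/smaller) = 1.34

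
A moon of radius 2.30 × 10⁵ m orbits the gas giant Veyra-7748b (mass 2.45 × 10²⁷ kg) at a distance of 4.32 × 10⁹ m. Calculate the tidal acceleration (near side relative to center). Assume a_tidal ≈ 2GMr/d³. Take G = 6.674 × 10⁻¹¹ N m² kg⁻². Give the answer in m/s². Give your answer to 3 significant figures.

9.33 × 10⁻⁷ m/s²

Differencing GM/(d−r)² and GM/d² to first order in r/d gives 2GMr/d³.
Δg = 2GMr/d³
   = 2 × (6.674 × 10⁻¹¹) × (2.45 × 10²⁷) × (2.30 × 10⁵) / (4.32 × 10⁹)³
   = 9.33 × 10⁻⁷ m/s²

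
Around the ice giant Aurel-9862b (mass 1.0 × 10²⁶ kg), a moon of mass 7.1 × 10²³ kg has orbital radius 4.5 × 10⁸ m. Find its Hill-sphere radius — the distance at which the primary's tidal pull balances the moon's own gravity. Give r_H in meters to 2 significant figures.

6.0 × 10⁷ m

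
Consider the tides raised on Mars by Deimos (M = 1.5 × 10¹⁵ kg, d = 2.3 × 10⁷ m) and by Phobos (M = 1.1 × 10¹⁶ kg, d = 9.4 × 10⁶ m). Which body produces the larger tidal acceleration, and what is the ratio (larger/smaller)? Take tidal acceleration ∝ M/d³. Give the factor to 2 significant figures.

Phobos, by a factor of ≈ 110

The tide-raising term goes as M/d³ (the gradient of a 1/d² field).
Deimos: (1.5 × 10¹⁵) / (2.3 × 10⁷)³ = 1.233 × 10⁻⁷
Phobos: (1.1 × 10¹⁶) / (9.4 × 10⁶)³ = 1.324 × 10⁻⁵
Ratio (larger/smaller) = 110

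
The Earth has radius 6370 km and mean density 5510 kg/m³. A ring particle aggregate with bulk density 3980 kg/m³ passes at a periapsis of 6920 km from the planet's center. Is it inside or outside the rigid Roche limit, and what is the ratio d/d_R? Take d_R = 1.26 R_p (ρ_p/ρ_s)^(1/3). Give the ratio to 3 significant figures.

inside; d/d_R ≈ 0.774

d_R = 1.26 × (6370 km) × (5510/3980)^(1/3) = 8945 km
d/d_R = (6920) / (8945) = 0.774
Since d/d_R < 1, the body is inside the Roche limit.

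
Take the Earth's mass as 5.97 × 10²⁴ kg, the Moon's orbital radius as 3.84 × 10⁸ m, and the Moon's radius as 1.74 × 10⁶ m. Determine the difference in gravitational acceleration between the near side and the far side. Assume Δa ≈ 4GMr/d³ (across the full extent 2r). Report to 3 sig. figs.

4.90 × 10⁻⁵ m/s²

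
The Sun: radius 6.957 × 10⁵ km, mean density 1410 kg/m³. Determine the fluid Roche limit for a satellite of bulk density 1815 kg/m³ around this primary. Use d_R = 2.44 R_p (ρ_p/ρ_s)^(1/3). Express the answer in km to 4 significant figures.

1.560 × 10⁶ km

d_R = 2.44 × 6.957 × 10⁵ km × (1410/1815)^(1/3)
    = 1.560 × 10⁶ km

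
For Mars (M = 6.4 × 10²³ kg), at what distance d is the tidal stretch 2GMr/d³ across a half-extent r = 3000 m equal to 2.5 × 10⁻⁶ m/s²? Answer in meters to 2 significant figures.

2GMr/d³ = a_tidal  ⇒  d = (2GMr / a_tidal)^(1/3)
d = (2 × 6.674×10⁻¹¹ × (6.4 × 10²³) × (3000) / (2.5 × 10⁻⁶))^(1/3)
  = 4.7 × 10⁷ m

4.7 × 10⁷ m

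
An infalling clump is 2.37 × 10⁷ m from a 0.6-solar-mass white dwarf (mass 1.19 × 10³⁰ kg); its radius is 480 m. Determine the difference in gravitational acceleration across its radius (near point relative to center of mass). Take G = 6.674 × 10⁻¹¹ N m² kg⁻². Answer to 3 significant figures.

Δa = 2GMr/d³
   = 2 × (6.674 × 10⁻¹¹) × (1.19 × 10³⁰) × (480) / (2.37 × 10⁷)³
   = 5.73 m/s²

5.73 m/s²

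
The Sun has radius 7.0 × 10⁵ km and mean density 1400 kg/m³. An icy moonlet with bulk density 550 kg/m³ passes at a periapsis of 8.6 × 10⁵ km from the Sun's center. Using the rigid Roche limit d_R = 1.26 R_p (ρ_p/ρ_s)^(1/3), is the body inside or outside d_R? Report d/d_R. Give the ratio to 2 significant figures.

inside; d/d_R ≈ 0.71

d_R = 1.26 × (7.0 × 10⁵ km) × (1400/550)^(1/3) = 1.204 × 10⁶ km
d/d_R = (8.6 × 10⁵) / (1.204 × 10⁶) = 0.71
Since d/d_R < 1, the body is inside the Roche limit.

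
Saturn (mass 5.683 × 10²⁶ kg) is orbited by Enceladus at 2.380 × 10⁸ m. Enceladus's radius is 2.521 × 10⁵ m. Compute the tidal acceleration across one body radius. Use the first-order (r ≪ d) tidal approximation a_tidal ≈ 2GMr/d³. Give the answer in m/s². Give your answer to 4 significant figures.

1.419 × 10⁻³ m/s²

a_tidal = 2GMr/d³
        = 2 × (6.674 × 10⁻¹¹) × (5.683 × 10²⁶) × (2.521 × 10⁵) / (2.380 × 10⁸)³
        = 1.419 × 10⁻³ m/s²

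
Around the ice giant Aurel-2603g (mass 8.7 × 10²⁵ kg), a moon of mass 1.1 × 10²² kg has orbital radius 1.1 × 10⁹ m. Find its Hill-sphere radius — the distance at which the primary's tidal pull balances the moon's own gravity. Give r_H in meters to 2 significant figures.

3.8 × 10⁷ m

r_H ≈ a (m/3M)^(1/3)
    = (1.1 × 10⁹) × (1.1 × 10²² / (3 × 8.7 × 10²⁵))^(1/3)
    = 3.8 × 10⁷ m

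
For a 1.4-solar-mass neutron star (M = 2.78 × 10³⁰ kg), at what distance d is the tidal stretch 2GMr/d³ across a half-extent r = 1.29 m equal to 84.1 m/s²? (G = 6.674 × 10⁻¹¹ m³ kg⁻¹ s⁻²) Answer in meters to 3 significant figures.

2GMr/d³ = a_tidal  ⇒  d = (2GMr / a_tidal)^(1/3)
d = (2 × 6.674×10⁻¹¹ × (2.78 × 10³⁰) × (1.29) / (84.1))^(1/3)
  = 1.79 × 10⁶ m

1.79 × 10⁶ m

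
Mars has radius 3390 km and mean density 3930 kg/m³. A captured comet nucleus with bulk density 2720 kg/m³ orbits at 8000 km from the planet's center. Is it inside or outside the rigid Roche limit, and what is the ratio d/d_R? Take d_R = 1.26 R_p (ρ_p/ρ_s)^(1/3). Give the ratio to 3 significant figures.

outside; d/d_R ≈ 1.66

d_R = 1.26 × (3390 km) × (3930/2720)^(1/3) = 4829 km
d/d_R = (8000) / (4829) = 1.66
Since d/d_R > 1, the body is outside the Roche limit.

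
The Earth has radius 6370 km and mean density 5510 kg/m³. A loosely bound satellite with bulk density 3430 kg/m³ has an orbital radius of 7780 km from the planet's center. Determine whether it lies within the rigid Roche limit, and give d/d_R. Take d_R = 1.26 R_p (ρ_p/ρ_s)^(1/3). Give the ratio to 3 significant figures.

d_R = 1.26 × (6370 km) × (5510/3430)^(1/3) = 9400 km
d/d_R = (7780) / (9400) = 0.828
Since d/d_R < 1, the body is inside the Roche limit.

inside; d/d_R ≈ 0.828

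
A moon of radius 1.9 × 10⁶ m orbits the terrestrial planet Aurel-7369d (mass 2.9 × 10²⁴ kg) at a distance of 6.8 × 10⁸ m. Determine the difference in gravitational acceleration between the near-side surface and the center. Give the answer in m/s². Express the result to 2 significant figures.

2.3 × 10⁻⁶ m/s²

The tidal stretch is the gradient of GM/d² times the body's extent r, hence the 1/d³ dependence.
a_tidal = 2GMr/d³
        = 2 × (6.674 × 10⁻¹¹) × (2.9 × 10²⁴) × (1.9 × 10⁶) / (6.8 × 10⁸)³
        = 2.3 × 10⁻⁶ m/s²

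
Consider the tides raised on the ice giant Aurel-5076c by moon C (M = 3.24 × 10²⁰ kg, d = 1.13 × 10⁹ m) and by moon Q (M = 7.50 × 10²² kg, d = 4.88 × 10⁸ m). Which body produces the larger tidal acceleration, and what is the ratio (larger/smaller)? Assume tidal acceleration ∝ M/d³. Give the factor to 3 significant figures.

Moon Q, by a factor of ≈ 2870

Tidal acceleration ∝ M/d³, so compare M/d³ for each.
Moon C: (3.24 × 10²⁰) / (1.13 × 10⁹)³ = 2.245 × 10⁻⁷
Moon Q: (7.50 × 10²²) / (4.88 × 10⁸)³ = 6.454 × 10⁻⁴
Ratio (larger/smaller) = 2870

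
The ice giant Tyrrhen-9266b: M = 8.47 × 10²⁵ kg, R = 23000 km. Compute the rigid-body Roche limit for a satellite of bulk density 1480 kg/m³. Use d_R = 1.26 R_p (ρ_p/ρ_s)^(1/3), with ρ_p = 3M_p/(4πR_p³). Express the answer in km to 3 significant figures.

30100 km

ρ_p = 3M_p/(4πR_p³) = 3 × (8.47 × 10²⁵) / (4π × (2.30 × 10⁷ m)³) = 1660 kg/m³
d_R = 1.26 × 23000 km × (1660/1480)^(1/3)
    = 30100 km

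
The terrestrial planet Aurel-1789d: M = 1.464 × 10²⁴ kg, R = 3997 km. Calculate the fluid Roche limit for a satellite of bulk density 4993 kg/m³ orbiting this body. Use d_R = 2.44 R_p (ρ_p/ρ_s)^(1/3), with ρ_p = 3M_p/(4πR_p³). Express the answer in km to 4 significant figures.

10060 km

ρ_p = 3M_p/(4πR_p³) = 3 × (1.464 × 10²⁴) / (4π × (3.997 × 10⁶ m)³) = 5473 kg/m³
d_R = 2.44 × 3997 km × (5473/4993)^(1/3)
    = 10060 km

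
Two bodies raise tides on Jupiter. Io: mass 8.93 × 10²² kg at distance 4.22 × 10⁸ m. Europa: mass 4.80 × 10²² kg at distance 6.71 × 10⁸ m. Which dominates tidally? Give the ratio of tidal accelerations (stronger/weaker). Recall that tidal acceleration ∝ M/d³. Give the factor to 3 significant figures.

Tidal stretch scales as M/d³; compute that for each body.
Io: (8.93 × 10²²) / (4.22 × 10⁸)³ = 1.188 × 10⁻³
Europa: (4.80 × 10²²) / (6.71 × 10⁸)³ = 1.589 × 10⁻⁴
Ratio (larger/smaller) = 7.48

Io, by a factor of ≈ 7.48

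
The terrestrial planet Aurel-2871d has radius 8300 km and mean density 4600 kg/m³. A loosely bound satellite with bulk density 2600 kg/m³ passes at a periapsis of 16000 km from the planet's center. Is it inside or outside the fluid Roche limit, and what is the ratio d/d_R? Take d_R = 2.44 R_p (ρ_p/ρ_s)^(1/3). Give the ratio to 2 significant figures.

inside; d/d_R ≈ 0.65

d_R = 2.44 × (8300 km) × (4600/2600)^(1/3) = 24490 km
d/d_R = (16000) / (24490) = 0.65
Since d/d_R < 1, the body is inside the Roche limit.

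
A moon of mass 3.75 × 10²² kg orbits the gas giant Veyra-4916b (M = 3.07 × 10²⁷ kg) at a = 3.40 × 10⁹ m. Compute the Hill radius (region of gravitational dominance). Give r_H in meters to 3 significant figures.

r_H ≈ a (m/3M)^(1/3)
    = (3.40 × 10⁹) × (3.75 × 10²² / (3 × 3.07 × 10²⁷))^(1/3)
    = 5.43 × 10⁷ m

5.43 × 10⁷ m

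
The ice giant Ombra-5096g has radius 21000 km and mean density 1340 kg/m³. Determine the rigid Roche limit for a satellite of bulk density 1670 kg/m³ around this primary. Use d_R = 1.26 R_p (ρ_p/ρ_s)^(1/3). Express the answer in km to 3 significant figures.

d_R = 1.26 × 21000 km × (1340/1670)^(1/3)
    = 24600 km

24600 km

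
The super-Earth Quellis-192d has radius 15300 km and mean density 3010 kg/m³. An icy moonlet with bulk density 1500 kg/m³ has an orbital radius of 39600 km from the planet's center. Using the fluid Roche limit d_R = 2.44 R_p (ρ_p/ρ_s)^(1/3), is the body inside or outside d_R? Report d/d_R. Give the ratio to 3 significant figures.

d_R = 2.44 × (15300 km) × (3010/1500)^(1/3) = 47090 km
d/d_R = (39600) / (47090) = 0.841
Since d/d_R < 1, the body is inside the Roche limit.

inside; d/d_R ≈ 0.841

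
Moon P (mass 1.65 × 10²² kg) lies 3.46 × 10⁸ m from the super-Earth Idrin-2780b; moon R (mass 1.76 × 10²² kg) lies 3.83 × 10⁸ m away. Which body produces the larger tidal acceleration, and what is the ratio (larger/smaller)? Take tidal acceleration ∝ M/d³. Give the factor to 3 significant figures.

Tidal stretch scales as M/d³; compute that for each body.
Moon P: (1.65 × 10²²) / (3.46 × 10⁸)³ = 3.983 × 10⁻⁴
Moon R: (1.76 × 10²²) / (3.83 × 10⁸)³ = 3.133 × 10⁻⁴
Ratio (larger/smaller) = 1.27

Moon P, by a factor of ≈ 1.27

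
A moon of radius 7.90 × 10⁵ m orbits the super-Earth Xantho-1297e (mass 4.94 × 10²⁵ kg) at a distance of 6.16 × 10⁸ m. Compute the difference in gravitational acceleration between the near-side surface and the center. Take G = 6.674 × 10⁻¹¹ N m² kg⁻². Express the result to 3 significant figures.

2.23 × 10⁻⁵ m/s²

The tidal stretch is the gradient of GM/d² times the body's extent r, hence the 1/d³ dependence.
Δa = 2GMr/d³
   = 2 × (6.674 × 10⁻¹¹) × (4.94 × 10²⁵) × (7.90 × 10⁵) / (6.16 × 10⁸)³
   = 2.23 × 10⁻⁵ m/s²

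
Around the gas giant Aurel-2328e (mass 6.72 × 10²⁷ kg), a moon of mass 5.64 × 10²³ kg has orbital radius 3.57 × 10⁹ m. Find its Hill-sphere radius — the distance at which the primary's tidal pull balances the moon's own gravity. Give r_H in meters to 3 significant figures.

1.08 × 10⁸ m

r_H ≈ a (m/3M)^(1/3)
    = (3.57 × 10⁹) × (5.64 × 10²³ / (3 × 6.72 × 10²⁷))^(1/3)
    = 1.08 × 10⁸ m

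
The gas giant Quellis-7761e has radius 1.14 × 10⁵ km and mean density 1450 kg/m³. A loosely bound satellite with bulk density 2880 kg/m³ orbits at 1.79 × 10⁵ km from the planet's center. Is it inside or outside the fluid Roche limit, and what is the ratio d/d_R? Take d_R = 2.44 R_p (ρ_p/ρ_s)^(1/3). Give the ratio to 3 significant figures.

d_R = 2.44 × (1.14 × 10⁵ km) × (1450/2880)^(1/3) = 2.213 × 10⁵ km
d/d_R = (1.79 × 10⁵) / (2.213 × 10⁵) = 0.809
Since d/d_R < 1, the body is inside the Roche limit.

inside; d/d_R ≈ 0.809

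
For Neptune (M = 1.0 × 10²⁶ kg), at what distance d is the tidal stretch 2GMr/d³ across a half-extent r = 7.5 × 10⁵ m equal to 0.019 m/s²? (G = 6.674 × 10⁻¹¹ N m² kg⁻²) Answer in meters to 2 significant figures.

2GMr/d³ = a_tidal  ⇒  d = (2GMr / a_tidal)^(1/3)
d = (2 × 6.674×10⁻¹¹ × (1.0 × 10²⁶) × (7.5 × 10⁵) / (0.019))^(1/3)
  = 8.1 × 10⁷ m

8.1 × 10⁷ m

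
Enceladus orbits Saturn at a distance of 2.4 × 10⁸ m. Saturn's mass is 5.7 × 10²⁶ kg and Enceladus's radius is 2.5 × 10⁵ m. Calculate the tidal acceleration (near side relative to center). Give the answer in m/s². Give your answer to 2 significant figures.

1.4 × 10⁻³ m/s²

a_tidal = 2GMr/d³
        = 2 × (6.674 × 10⁻¹¹) × (5.7 × 10²⁶) × (2.5 × 10⁵) / (2.4 × 10⁸)³
        = 1.4 × 10⁻³ m/s²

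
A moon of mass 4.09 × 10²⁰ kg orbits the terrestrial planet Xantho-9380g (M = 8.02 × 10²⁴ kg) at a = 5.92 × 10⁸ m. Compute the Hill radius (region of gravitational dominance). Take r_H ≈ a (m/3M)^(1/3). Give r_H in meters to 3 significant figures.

r_H ≈ a (m/3M)^(1/3)
    = (5.92 × 10⁸) × (4.09 × 10²⁰ / (3 × 8.02 × 10²⁴))^(1/3)
    = 1.52 × 10⁷ m

1.52 × 10⁷ m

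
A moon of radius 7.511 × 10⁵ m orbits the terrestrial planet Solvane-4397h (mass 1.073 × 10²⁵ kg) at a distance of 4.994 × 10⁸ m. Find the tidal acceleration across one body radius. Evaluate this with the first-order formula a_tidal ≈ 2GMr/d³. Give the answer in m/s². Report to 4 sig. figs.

Δa = 2GMr/d³
   = 2 × (6.674 × 10⁻¹¹) × (1.073 × 10²⁵) × (7.511 × 10⁵) / (4.994 × 10⁸)³
   = 8.637 × 10⁻⁶ m/s²

8.637 × 10⁻⁶ m/s²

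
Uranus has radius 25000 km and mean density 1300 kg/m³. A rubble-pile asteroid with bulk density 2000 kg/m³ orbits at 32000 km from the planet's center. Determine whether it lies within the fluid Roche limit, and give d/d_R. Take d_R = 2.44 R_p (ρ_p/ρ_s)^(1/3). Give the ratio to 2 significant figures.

d_R = 2.44 × (25000 km) × (1300/2000)^(1/3) = 52840 km
d/d_R = (32000) / (52840) = 0.61
Since d/d_R < 1, the body is inside the Roche limit.

inside; d/d_R ≈ 0.61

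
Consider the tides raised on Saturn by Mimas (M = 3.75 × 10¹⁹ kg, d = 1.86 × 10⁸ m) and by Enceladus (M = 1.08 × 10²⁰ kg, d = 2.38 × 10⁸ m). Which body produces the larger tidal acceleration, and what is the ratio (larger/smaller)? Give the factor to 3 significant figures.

Enceladus, by a factor of ≈ 1.37

The tide-raising term goes as M/d³ (the gradient of a 1/d² field).
Mimas: (3.75 × 10¹⁹) / (1.86 × 10⁸)³ = 5.828 × 10⁻⁶
Enceladus: (1.08 × 10²⁰) / (2.38 × 10⁸)³ = 8.011 × 10⁻⁶
Ratio (larger/smaller) = 1.37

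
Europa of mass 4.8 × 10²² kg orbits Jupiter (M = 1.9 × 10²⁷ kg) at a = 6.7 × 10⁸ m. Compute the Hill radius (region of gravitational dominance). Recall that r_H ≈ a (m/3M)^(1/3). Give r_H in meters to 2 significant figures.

1.4 × 10⁷ m

r_H ≈ a (m/3M)^(1/3)
    = (6.7 × 10⁸) × (4.8 × 10²² / (3 × 1.9 × 10²⁷))^(1/3)
    = 1.4 × 10⁷ m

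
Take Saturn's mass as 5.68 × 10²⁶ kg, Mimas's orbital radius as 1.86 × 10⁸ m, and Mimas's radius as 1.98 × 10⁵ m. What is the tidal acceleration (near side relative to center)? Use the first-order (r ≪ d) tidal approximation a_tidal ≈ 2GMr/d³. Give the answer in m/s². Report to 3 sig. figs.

Δg = 2GMr/d³
   = 2 × (6.674 × 10⁻¹¹) × (5.68 × 10²⁶) × (1.98 × 10⁵) / (1.86 × 10⁸)³
   = 2.33 × 10⁻³ m/s²

2.33 × 10⁻³ m/s²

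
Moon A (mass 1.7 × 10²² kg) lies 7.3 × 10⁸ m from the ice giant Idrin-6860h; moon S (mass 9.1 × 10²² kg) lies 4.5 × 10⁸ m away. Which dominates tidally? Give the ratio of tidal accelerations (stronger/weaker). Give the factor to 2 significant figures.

Moon S, by a factor of ≈ 23

Tidal acceleration ∝ M/d³, so compare M/d³ for each.
Moon A: (1.7 × 10²²) / (7.3 × 10⁸)³ = 4.370 × 10⁻⁵
Moon S: (9.1 × 10²²) / (4.5 × 10⁸)³ = 9.986 × 10⁻⁴
Ratio (larger/smaller) = 23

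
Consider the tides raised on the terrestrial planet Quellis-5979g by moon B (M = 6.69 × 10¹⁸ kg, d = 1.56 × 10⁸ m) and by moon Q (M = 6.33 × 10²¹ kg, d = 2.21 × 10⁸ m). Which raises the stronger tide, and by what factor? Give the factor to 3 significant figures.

The tide-raising term goes as M/d³ (the gradient of a 1/d² field).
Moon B: (6.69 × 10¹⁸) / (1.56 × 10⁸)³ = 1.762 × 10⁻⁶
Moon Q: (6.33 × 10²¹) / (2.21 × 10⁸)³ = 5.864 × 10⁻⁴
Ratio (larger/smaller) = 333

Moon Q, by a factor of ≈ 333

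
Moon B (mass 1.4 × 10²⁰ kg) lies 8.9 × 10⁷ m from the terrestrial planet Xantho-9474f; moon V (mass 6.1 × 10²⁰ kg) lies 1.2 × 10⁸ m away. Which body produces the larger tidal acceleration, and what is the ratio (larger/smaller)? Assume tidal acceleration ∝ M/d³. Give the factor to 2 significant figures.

Tidal stretch scales as M/d³; compute that for each body.
Moon B: (1.4 × 10²⁰) / (8.9 × 10⁷)³ = 1.986 × 10⁻⁴
Moon V: (6.1 × 10²⁰) / (1.2 × 10⁸)³ = 3.530 × 10⁻⁴
Ratio (larger/smaller) = 1.8

Moon V, by a factor of ≈ 1.8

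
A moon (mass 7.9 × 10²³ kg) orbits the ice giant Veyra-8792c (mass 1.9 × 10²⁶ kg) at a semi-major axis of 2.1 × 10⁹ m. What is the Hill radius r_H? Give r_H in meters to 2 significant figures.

r_H ≈ a (m/3M)^(1/3)
    = (2.1 × 10⁹) × (7.9 × 10²³ / (3 × 1.9 × 10²⁶))^(1/3)
    = 2.3 × 10⁸ m

2.3 × 10⁸ m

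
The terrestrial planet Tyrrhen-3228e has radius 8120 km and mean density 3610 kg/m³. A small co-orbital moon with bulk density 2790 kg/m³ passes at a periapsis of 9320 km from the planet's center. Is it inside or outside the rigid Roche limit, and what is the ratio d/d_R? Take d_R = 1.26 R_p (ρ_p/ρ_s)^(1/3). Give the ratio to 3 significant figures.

inside; d/d_R ≈ 0.836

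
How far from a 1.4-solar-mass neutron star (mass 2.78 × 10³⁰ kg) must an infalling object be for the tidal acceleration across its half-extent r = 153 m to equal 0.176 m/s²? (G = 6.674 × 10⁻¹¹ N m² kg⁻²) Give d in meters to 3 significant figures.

6.86 × 10⁷ m

2GMr/d³ = a_tidal  ⇒  d = (2GMr / a_tidal)^(1/3)
d = (2 × 6.674×10⁻¹¹ × (2.78 × 10³⁰) × (153) / (0.176))^(1/3)
  = 6.86 × 10⁷ m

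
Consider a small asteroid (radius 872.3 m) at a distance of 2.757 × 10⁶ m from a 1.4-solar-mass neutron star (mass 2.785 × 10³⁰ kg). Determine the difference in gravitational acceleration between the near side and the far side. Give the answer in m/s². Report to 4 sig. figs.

3.095 × 10⁴ m/s²

Near-to-far spans 2r, so the tidal difference is twice the near-to-center value: 4GMr/d³.
a_tidal = 4GMr/d³
        = 4 × (6.674 × 10⁻¹¹) × (2.785 × 10³⁰) × (872.3) / (2.757 × 10⁶)³
        = 3.095 × 10⁴ m/s²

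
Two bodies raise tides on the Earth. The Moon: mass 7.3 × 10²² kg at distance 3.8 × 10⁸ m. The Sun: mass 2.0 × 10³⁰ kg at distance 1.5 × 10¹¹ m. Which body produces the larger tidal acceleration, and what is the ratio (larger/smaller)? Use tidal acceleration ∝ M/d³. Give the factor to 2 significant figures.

The Moon, by a factor of ≈ 2.2

Compare M/d³ for the two perturbers:
The Moon: (7.3 × 10²²) / (3.8 × 10⁸)³ = 1.330 × 10⁻³
The Sun: (2.0 × 10³⁰) / (1.5 × 10¹¹)³ = 5.926 × 10⁻⁴
Ratio (larger/smaller) = 2.2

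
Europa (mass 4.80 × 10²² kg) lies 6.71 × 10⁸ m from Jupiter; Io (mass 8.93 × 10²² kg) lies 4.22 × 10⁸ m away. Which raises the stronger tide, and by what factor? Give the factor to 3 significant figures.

Tidal acceleration ∝ M/d³, so compare M/d³ for each.
Europa: (4.80 × 10²²) / (6.71 × 10⁸)³ = 1.589 × 10⁻⁴
Io: (8.93 × 10²²) / (4.22 × 10⁸)³ = 1.188 × 10⁻³
Ratio (larger/smaller) = 7.48

Io, by a factor of ≈ 7.48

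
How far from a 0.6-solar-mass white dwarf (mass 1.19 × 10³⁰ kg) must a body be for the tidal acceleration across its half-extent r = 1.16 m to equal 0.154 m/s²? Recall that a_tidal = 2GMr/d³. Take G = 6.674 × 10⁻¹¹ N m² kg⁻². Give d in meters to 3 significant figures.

2GMr/d³ = a_tidal  ⇒  d = (2GMr / a_tidal)^(1/3)
d = (2 × 6.674×10⁻¹¹ × (1.19 × 10³⁰) × (1.16) / (0.154))^(1/3)
  = 1.06 × 10⁷ m

1.06 × 10⁷ m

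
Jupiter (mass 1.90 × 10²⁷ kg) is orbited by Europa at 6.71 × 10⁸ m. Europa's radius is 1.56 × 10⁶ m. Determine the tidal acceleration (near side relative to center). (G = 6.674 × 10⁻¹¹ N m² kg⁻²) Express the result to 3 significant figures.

1.31 × 10⁻³ m/s²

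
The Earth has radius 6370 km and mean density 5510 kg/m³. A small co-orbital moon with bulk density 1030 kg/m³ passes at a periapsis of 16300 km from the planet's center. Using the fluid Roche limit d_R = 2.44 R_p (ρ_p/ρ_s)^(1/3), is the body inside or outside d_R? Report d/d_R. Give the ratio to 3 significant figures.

d_R = 2.44 × (6370 km) × (5510/1030)^(1/3) = 27180 km
d/d_R = (16300) / (27180) = 0.600
Since d/d_R < 1, the body is inside the Roche limit.

inside; d/d_R ≈ 0.600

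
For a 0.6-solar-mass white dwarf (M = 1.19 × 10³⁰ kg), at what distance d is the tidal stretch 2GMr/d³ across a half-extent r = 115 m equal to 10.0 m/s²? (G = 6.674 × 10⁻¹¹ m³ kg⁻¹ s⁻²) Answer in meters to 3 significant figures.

1.22 × 10⁷ m

2GMr/d³ = a_tidal  ⇒  d = (2GMr / a_tidal)^(1/3)
d = (2 × 6.674×10⁻¹¹ × (1.19 × 10³⁰) × (115) / (10.0))^(1/3)
  = 1.22 × 10⁷ m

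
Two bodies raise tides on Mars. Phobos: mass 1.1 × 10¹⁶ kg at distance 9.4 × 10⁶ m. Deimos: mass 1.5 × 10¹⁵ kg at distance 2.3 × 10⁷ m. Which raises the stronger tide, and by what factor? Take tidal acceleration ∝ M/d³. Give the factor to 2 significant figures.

Tidal acceleration ∝ M/d³, so compare M/d³ for each.
Phobos: (1.1 × 10¹⁶) / (9.4 × 10⁶)³ = 1.324 × 10⁻⁵
Deimos: (1.5 × 10¹⁵) / (2.3 × 10⁷)³ = 1.233 × 10⁻⁷
Ratio (larger/smaller) = 110

Phobos, by a factor of ≈ 110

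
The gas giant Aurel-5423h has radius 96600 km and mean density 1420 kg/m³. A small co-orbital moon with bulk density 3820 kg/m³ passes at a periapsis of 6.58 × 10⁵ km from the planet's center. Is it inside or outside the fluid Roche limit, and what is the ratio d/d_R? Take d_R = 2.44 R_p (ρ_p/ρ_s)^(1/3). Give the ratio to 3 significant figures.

d_R = 2.44 × (96600 km) × (1420/3820)^(1/3) = 1.695 × 10⁵ km
d/d_R = (6.58 × 10⁵) / (1.695 × 10⁵) = 3.88
Since d/d_R > 1, the body is outside the Roche limit.

outside; d/d_R ≈ 3.88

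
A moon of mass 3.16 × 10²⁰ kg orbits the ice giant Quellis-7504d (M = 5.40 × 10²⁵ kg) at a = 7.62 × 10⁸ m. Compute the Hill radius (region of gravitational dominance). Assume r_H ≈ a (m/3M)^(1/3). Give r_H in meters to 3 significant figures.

r_H ≈ a (m/3M)^(1/3)
    = (7.62 × 10⁸) × (3.16 × 10²⁰ / (3 × 5.40 × 10²⁵))^(1/3)
    = 9.52 × 10⁶ m

9.52 × 10⁶ m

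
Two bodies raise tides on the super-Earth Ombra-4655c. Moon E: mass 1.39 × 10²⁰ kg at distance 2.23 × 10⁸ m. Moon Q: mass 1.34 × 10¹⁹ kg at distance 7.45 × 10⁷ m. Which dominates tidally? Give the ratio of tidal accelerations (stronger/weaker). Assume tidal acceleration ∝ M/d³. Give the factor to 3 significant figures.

Compare M/d³ for the two perturbers:
Moon E: (1.39 × 10²⁰) / (2.23 × 10⁸)³ = 1.253 × 10⁻⁵
Moon Q: (1.34 × 10¹⁹) / (7.45 × 10⁷)³ = 3.241 × 10⁻⁵
Ratio (larger/smaller) = 2.59

Moon Q, by a factor of ≈ 2.59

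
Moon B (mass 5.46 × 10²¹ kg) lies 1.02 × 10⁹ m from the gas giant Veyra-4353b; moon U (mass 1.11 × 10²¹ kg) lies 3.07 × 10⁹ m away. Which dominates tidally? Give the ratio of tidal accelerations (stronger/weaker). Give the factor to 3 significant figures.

Moon B, by a factor of ≈ 134

The tide-raising term goes as M/d³ (the gradient of a 1/d² field).
Moon B: (5.46 × 10²¹) / (1.02 × 10⁹)³ = 5.145 × 10⁻⁶
Moon U: (1.11 × 10²¹) / (3.07 × 10⁹)³ = 3.836 × 10⁻⁸
Ratio (larger/smaller) = 134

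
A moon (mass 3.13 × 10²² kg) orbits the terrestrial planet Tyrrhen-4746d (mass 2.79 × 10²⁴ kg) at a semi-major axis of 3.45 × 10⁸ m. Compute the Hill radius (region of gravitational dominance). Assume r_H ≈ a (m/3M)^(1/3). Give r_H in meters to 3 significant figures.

5.35 × 10⁷ m

r_H ≈ a (m/3M)^(1/3)
    = (3.45 × 10⁸) × (3.13 × 10²² / (3 × 2.79 × 10²⁴))^(1/3)
    = 5.35 × 10⁷ m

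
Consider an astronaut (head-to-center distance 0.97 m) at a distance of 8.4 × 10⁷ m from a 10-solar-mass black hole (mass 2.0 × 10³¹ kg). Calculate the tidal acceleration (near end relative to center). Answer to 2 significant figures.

4.4 × 10⁻³ m/s²

Δg = 2GMr/d³
   = 2 × (6.674 × 10⁻¹¹) × (2.0 × 10³¹) × (0.97) / (8.4 × 10⁷)³
   = 4.4 × 10⁻³ m/s²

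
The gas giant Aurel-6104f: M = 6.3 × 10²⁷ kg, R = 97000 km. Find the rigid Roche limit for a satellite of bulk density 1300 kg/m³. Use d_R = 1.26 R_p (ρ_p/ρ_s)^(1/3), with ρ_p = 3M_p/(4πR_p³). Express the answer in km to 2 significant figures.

1.3 × 10⁵ km

ρ_p = 3M_p/(4πR_p³) = 3 × (6.3 × 10²⁷) / (4π × (9.7 × 10⁷ m)³) = 1600 kg/m³
d_R = 1.26 × 97000 km × (1600/1300)^(1/3)
    = 1.3 × 10⁵ km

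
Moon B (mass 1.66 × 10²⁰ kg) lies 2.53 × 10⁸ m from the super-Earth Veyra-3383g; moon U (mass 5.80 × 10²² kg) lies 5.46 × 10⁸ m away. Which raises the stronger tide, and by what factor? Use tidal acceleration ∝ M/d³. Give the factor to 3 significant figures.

Moon U, by a factor of ≈ 34.8

The tide-raising term goes as M/d³ (the gradient of a 1/d² field).
Moon B: (1.66 × 10²⁰) / (2.53 × 10⁸)³ = 1.025 × 10⁻⁵
Moon U: (5.80 × 10²²) / (5.46 × 10⁸)³ = 3.563 × 10⁻⁴
Ratio (larger/smaller) = 34.8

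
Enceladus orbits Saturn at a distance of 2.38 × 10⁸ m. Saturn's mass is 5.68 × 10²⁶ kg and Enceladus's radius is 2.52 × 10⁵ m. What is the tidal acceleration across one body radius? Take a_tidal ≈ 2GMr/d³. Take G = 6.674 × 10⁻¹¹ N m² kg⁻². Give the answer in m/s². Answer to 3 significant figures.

1.42 × 10⁻³ m/s²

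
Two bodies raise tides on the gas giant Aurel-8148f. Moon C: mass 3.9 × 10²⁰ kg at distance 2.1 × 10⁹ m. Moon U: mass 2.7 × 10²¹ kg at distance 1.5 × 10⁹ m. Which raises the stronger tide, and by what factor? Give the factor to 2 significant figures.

Moon U, by a factor of ≈ 19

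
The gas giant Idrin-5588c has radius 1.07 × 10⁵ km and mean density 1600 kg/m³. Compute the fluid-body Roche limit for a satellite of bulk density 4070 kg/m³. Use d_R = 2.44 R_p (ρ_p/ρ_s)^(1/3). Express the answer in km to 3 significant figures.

d_R = 2.44 × 1.07 × 10⁵ km × (1600/4070)^(1/3)
    = 1.91 × 10⁵ km

1.91 × 10⁵ km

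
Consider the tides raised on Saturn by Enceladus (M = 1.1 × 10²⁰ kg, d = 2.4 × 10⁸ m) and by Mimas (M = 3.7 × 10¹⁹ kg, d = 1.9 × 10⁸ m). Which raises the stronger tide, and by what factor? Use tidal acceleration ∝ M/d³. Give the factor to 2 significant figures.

Tidal stretch scales as M/d³; compute that for each body.
Enceladus: (1.1 × 10²⁰) / (2.4 × 10⁸)³ = 7.957 × 10⁻⁶
Mimas: (3.7 × 10¹⁹) / (1.9 × 10⁸)³ = 5.394 × 10⁻⁶
Ratio (larger/smaller) = 1.5

Enceladus, by a factor of ≈ 1.5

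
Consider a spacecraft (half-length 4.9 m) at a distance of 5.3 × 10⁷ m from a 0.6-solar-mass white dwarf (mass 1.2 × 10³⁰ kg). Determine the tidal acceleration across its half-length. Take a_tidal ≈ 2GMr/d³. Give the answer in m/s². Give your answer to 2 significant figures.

a_tidal = 2GMr/d³
        = 2 × (6.674 × 10⁻¹¹) × (1.2 × 10³⁰) × (4.9) / (5.3 × 10⁷)³
        = 5.3 × 10⁻³ m/s²

5.3 × 10⁻³ m/s²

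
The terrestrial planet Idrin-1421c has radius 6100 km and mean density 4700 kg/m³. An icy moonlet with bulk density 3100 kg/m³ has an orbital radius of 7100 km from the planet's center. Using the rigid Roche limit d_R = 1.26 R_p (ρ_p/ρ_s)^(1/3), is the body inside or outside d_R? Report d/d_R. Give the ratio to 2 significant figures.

d_R = 1.26 × (6100 km) × (4700/3100)^(1/3) = 8830 km
d/d_R = (7100) / (8830) = 0.80
Since d/d_R < 1, the body is inside the Roche limit.

inside; d/d_R ≈ 0.80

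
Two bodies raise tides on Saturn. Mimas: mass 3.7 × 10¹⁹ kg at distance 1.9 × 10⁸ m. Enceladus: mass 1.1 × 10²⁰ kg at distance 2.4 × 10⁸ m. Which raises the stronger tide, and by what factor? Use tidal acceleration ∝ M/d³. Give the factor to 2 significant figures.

The tide-raising term goes as M/d³ (the gradient of a 1/d² field).
Mimas: (3.7 × 10¹⁹) / (1.9 × 10⁸)³ = 5.394 × 10⁻⁶
Enceladus: (1.1 × 10²⁰) / (2.4 × 10⁸)³ = 7.957 × 10⁻⁶
Ratio (larger/smaller) = 1.5

Enceladus, by a factor of ≈ 1.5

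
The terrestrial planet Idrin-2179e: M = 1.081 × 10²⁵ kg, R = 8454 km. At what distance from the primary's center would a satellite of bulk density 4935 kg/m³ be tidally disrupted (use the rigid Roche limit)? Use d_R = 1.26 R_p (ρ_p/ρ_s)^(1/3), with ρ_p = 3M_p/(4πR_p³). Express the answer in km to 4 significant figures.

10150 km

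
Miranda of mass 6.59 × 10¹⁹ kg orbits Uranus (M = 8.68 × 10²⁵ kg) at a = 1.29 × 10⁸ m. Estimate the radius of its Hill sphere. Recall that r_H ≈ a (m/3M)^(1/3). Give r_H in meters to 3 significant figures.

r_H ≈ a (m/3M)^(1/3)
    = (1.29 × 10⁸) × (6.59 × 10¹⁹ / (3 × 8.68 × 10²⁵))^(1/3)
    = 8.16 × 10⁵ m

8.16 × 10⁵ m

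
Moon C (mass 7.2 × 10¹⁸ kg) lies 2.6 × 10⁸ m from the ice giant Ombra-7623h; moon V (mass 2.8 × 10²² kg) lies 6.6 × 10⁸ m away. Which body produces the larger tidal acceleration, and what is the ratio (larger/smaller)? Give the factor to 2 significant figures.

Moon V, by a factor of ≈ 240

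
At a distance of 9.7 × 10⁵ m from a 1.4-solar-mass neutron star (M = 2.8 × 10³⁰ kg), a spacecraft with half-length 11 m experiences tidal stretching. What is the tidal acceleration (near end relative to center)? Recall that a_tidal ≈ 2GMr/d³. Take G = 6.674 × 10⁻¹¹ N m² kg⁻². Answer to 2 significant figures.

Δa = 2GMr/d³
   = 2 × (6.674 × 10⁻¹¹) × (2.8 × 10³⁰) × (11) / (9.7 × 10⁵)³
   = 4.5 × 10³ m/s²

4.5 × 10³ m/s²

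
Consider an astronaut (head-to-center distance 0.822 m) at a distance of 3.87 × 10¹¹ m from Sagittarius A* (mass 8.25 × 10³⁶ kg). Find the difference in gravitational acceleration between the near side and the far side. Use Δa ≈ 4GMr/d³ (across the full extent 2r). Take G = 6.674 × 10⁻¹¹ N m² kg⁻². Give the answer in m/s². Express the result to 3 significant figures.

3.12 × 10⁻⁸ m/s²

Near-to-far spans 2r, so the tidal difference is twice the near-to-center value: 4GMr/d³.
Δa = 4GMr/d³
   = 4 × (6.674 × 10⁻¹¹) × (8.25 × 10³⁶) × (0.822) / (3.87 × 10¹¹)³
   = 3.12 × 10⁻⁸ m/s²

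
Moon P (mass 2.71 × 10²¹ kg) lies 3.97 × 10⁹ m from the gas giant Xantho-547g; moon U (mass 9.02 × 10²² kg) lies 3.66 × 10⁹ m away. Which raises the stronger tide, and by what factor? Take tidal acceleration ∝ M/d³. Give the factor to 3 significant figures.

Moon U, by a factor of ≈ 42.5

Tidal stretch scales as M/d³; compute that for each body.
Moon P: (2.71 × 10²¹) / (3.97 × 10⁹)³ = 4.331 × 10⁻⁸
Moon U: (9.02 × 10²²) / (3.66 × 10⁹)³ = 1.840 × 10⁻⁶
Ratio (larger/smaller) = 42.5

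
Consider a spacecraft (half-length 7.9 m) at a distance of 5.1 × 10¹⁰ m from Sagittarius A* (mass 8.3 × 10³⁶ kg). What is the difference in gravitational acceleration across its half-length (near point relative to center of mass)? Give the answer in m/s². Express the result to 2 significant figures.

6.6 × 10⁻⁵ m/s²

Since r ≪ d, expand the inverse-square field across one radius to get the leading 2GMr/d³ term.
Δa = 2GMr/d³
   = 2 × (6.674 × 10⁻¹¹) × (8.3 × 10³⁶) × (7.9) / (5.1 × 10¹⁰)³
   = 6.6 × 10⁻⁵ m/s²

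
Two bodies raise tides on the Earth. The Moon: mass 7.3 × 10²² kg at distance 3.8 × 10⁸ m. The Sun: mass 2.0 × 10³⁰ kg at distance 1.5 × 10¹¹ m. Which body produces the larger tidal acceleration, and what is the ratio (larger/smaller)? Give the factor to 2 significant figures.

Compare M/d³ for the two perturbers:
The Moon: (7.3 × 10²²) / (3.8 × 10⁸)³ = 1.330 × 10⁻³
The Sun: (2.0 × 10³⁰) / (1.5 × 10¹¹)³ = 5.926 × 10⁻⁴
Ratio (larger/smaller) = 2.2

The Moon, by a factor of ≈ 2.2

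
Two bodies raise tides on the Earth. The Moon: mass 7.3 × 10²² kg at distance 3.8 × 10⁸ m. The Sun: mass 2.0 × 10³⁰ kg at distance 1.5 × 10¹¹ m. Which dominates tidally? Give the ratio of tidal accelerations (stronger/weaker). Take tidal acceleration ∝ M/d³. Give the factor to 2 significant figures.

Compare M/d³ for the two perturbers:
The Moon: (7.3 × 10²²) / (3.8 × 10⁸)³ = 1.330 × 10⁻³
The Sun: (2.0 × 10³⁰) / (1.5 × 10¹¹)³ = 5.926 × 10⁻⁴
Ratio (larger/smaller) = 2.2

The Moon, by a factor of ≈ 2.2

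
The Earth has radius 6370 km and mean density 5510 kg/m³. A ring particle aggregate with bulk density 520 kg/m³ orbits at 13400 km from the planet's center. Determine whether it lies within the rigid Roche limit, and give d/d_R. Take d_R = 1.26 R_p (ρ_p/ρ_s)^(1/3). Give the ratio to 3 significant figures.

inside; d/d_R ≈ 0.760

d_R = 1.26 × (6370 km) × (5510/520)^(1/3) = 17630 km
d/d_R = (13400) / (17630) = 0.760
Since d/d_R < 1, the body is inside the Roche limit.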